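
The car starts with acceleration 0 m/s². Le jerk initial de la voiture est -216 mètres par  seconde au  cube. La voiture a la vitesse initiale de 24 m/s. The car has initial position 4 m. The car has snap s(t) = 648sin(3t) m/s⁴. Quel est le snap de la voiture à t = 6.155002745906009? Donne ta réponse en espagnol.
Tenemos el snap s(t) = 648·sin(3·t). Sustituyendo t = 6.155002745906009: s(6.155002745906009) = -243.090650286846.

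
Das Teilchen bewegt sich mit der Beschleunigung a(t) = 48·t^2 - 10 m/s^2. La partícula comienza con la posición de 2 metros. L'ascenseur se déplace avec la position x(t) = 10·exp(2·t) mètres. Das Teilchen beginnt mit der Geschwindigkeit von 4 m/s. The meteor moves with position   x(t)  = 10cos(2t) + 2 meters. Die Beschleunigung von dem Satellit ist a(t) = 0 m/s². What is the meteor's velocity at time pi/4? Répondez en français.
Nous devons dériver notre équation de la position x(t) = 10·cos(2·t) + 2 1 fois. La dérivée de la position donne la vitesse: v(t) = -20·sin(2·t). En utilisant v(t) = -20·sin(2·t) et en substituant t = pi/4, nous trouvons v = -20.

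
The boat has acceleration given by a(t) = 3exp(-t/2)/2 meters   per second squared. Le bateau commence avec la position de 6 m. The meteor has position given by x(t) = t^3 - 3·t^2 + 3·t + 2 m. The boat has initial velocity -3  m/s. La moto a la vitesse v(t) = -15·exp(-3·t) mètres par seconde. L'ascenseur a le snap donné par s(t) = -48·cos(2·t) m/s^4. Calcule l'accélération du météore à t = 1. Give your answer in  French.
En partant de la position x(t) = t^3 - 3·t^2 + 3·t + 2, nous prenons 2 dérivées. En dérivant la position, nous obtenons la vitesse: v(t) = 3·t^2 - 6·t + 3. En prenant d/dt de v(t), nous trouvons a(t) = 6·t - 6. Nous avons l'accélération a(t) = 6·t - 6. En substituant t = 1: a(1) = 0.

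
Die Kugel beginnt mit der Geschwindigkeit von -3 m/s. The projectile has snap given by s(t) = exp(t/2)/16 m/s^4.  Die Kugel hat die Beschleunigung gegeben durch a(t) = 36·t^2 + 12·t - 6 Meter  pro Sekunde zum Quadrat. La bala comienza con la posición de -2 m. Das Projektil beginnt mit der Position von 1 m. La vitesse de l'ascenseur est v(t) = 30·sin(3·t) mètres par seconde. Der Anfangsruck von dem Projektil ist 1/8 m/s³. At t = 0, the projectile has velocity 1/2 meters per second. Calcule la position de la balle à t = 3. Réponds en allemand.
Um dies zu lösen, müssen wir 2 Stammfunktionen unserer Gleichung für die Beschleunigung a(t) = 36·t^2 + 12·t - 6 finden. Die Stammfunktion von der Beschleunigung ist die Geschwindigkeit. Mit v(0) = -3 erhalten wir v(t) = 12·t^3 + 6·t^2 - 6·t - 3. Die Stammfunktion von der Geschwindigkeit, mit x(0) = -2, ergibt die Position: x(t) = 3·t^4 + 2·t^3 - 3·t^2 - 3·t - 2. Wir haben die Position x(t) = 3·t^4 + 2·t^3 - 3·t^2 - 3·t - 2. Durch Einsetzen von t = 3: x(3) = 259.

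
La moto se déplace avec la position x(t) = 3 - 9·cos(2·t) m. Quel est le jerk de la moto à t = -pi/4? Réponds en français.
Nous devons dériver notre équation de la position x(t) = 3 - 9·cos(2·t) 3 fois. En dérivant la position, nous obtenons la vitesse: v(t) = 18·sin(2·t). En prenant d/dt de v(t), nous trouvons a(t) = 36·cos(2·t). En dérivant l'accélération, nous obtenons le jerk: j(t) = -72·sin(2·t). Nous avons le jerk j(t) = -72·sin(2·t). En substituant t = -pi/4: j(-pi/4) = 72.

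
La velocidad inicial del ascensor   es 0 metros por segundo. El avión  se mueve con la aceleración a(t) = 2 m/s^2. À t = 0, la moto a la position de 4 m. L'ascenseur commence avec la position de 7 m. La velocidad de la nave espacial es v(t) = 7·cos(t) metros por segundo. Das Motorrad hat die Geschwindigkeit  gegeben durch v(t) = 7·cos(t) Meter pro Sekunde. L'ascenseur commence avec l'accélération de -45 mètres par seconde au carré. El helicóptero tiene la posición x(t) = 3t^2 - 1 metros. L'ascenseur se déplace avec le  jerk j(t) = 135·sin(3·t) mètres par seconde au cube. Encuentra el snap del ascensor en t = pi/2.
Debemos derivar nuestra ecuación de la sacudida j(t) = 135·sin(3·t) 1 vez. Derivando la sacudida, obtenemos el snap: s(t) = 405·cos(3·t). Tenemos el snap s(t) = 405·cos(3·t). Sustituyendo t = pi/2: s(pi/2) = 0.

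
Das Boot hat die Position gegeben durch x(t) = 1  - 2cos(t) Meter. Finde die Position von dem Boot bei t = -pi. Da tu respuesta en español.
Tenemos la posición x(t) = 1 - 2·cos(t). Sustituyendo t = -pi: x(-pi) = 3.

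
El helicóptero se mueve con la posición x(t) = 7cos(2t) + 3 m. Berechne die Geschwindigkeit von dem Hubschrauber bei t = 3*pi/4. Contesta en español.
Debemos derivar nuestra ecuación de la posición x(t) = 7·cos(2·t) + 3 1 vez. Derivando la posición, obtenemos la velocidad: v(t) = -14·sin(2·t). Tenemos la velocidad v(t) = -14·sin(2·t). Sustituyendo t = 3*pi/4: v(3*pi/4) = 14.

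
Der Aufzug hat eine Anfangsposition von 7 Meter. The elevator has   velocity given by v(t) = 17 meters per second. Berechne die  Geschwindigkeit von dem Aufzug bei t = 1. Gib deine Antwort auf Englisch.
Using v(t) = 17 and substituting t = 1, we find v = 17.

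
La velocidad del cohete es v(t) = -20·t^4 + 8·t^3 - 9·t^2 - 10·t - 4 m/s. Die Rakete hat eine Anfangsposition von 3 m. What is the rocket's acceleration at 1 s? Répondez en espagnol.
Partiendo de la velocidad v(t) = -20·t^4 + 8·t^3 - 9·t^2 - 10·t - 4, tomamos 1 derivada. La derivada de la velocidad da la aceleración: a(t) = -80·t^3 + 24·t^2 - 18·t - 10. Tenemos la aceleración a(t) = -80·t^3 + 24·t^2 - 18·t - 10. Sustituyendo t = 1: a(1) = -84.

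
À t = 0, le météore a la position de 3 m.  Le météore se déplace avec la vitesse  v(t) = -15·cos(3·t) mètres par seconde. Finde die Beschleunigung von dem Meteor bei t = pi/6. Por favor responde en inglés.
To solve this, we need to take 1 derivative of our velocity equation v(t) = -15·cos(3·t). The derivative of velocity gives acceleration: a(t) = 45·sin(3·t). We have acceleration a(t) = 45·sin(3·t). Substituting t = pi/6: a(pi/6) = 45.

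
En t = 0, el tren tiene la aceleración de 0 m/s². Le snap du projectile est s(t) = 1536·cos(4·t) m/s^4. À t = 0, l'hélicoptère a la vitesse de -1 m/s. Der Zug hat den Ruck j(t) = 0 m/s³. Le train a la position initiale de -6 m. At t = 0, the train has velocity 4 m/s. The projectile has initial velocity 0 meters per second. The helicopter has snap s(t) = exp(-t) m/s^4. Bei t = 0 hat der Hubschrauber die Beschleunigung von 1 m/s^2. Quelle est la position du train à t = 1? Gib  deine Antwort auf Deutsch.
Wir müssen unsere Gleichung für den Ruck j(t) = 0 3-mal integrieren. Mit ∫j(t)dt und Anwendung von a(0) = 0, finden wir a(t) = 0. Die Stammfunktion von der Beschleunigung, mit v(0) = 4, ergibt die Geschwindigkeit: v(t) = 4. Das Integral von der Geschwindigkeit ist die Position. Mit x(0) = -6 erhalten wir x(t) = 4·t - 6. Mit x(t) = 4·t - 6 und Einsetzen von t = 1, finden wir x = -2.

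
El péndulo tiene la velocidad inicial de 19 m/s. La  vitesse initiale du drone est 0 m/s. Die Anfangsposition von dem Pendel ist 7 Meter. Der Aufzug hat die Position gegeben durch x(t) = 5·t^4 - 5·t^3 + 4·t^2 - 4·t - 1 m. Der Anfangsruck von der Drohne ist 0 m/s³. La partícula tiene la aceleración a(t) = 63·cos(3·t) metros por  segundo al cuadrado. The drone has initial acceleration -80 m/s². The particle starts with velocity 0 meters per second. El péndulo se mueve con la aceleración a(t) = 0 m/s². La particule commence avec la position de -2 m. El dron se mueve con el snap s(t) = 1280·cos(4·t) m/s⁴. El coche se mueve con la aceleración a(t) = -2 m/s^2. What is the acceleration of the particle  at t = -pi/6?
We have acceleration a(t) = 63·cos(3·t). Substituting t = -pi/6: a(-pi/6) = 0.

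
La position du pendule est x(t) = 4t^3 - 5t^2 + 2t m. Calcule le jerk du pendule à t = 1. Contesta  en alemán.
Ausgehend von der Position x(t) = 4·t^3 - 5·t^2 + 2·t, nehmen wir 3 Ableitungen. Mit d/dt von x(t) finden wir v(t) = 12·t^2 - 10·t + 2. Die Ableitung von der Geschwindigkeit ergibt die Beschleunigung: a(t) = 24·t - 10. Mit d/dt von a(t) finden wir j(t) = 24. Mit j(t) = 24 und Einsetzen von t = 1, finden wir j = 24.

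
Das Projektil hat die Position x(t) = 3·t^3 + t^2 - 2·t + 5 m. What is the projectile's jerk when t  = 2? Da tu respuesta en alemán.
Um dies zu lösen, müssen wir 3 Ableitungen unserer Gleichung für die Position x(t) = 3·t^3 + t^2 - 2·t + 5 nehmen. Die Ableitung von der Position ergibt die Geschwindigkeit: v(t) = 9·t^2 + 2·t - 2. Mit d/dt von v(t) finden wir a(t) = 18·t + 2. Durch Ableiten von der Beschleunigung erhalten wir den Ruck: j(t) = 18. Wir haben den Ruck j(t) = 18. Durch Einsetzen von t = 2: j(2) = 18.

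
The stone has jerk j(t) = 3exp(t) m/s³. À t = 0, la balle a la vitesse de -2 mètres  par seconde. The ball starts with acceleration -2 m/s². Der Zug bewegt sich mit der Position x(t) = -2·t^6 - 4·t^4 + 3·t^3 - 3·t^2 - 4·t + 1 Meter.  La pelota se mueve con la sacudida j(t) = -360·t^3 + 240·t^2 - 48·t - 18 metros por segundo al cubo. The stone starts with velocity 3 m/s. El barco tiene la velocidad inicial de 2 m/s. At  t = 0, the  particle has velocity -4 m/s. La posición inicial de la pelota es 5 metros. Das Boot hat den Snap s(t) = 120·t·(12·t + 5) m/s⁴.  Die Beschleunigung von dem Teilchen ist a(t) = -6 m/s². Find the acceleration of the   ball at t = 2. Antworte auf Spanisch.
Necesitamos integrar nuestra ecuación de la sacudida j(t) = -360·t^3 + 240·t^2 - 48·t - 18 1 vez. Integrando la sacudida y usando la condición inicial a(0) = -2, obtenemos a(t) = -90·t^4 + 80·t^3 - 24·t^2 - 18·t - 2. Tenemos la aceleración a(t) = -90·t^4 + 80·t^3 - 24·t^2 - 18·t - 2. Sustituyendo t = 2: a(2) = -934.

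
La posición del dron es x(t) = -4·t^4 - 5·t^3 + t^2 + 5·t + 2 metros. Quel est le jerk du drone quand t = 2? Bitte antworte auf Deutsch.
Ausgehend von der Position x(t) = -4·t^4 - 5·t^3 + t^2 + 5·t + 2, nehmen wir 3 Ableitungen. Mit d/dt von x(t) finden wir v(t) = -16·t^3 - 15·t^2 + 2·t + 5. Die Ableitung von der Geschwindigkeit ergibt die Beschleunigung: a(t) = -48·t^2 - 30·t + 2. Die Ableitung von der Beschleunigung ergibt den Ruck: j(t) = -96·t - 30. Wir haben den Ruck j(t) = -96·t - 30. Durch Einsetzen von t = 2: j(2) = -222.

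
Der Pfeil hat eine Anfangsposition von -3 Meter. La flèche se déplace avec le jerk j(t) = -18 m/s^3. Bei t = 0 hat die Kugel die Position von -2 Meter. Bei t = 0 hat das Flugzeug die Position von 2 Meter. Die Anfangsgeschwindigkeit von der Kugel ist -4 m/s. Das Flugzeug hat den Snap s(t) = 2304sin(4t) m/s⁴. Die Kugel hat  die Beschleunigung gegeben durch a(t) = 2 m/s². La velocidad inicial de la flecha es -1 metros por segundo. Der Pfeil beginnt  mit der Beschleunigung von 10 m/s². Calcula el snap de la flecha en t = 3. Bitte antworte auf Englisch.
Starting from jerk j(t) = -18, we take 1 derivative. Taking d/dt of j(t), we find s(t) = 0. From the given snap equation s(t) = 0, we substitute t = 3 to get s = 0.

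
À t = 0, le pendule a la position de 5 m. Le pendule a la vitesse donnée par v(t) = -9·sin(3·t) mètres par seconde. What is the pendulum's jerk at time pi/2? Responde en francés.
Pour résoudre ceci, nous devons prendre 2 dérivées de notre équation de la vitesse v(t) = -9·sin(3·t). En prenant d/dt de v(t), nous trouvons a(t) = -27·cos(3·t). La dérivée de l'accélération donne le jerk: j(t) = 81·sin(3·t). Nous avons le jerk j(t) = 81·sin(3·t). En substituant t = pi/2: j(pi/2) = -81.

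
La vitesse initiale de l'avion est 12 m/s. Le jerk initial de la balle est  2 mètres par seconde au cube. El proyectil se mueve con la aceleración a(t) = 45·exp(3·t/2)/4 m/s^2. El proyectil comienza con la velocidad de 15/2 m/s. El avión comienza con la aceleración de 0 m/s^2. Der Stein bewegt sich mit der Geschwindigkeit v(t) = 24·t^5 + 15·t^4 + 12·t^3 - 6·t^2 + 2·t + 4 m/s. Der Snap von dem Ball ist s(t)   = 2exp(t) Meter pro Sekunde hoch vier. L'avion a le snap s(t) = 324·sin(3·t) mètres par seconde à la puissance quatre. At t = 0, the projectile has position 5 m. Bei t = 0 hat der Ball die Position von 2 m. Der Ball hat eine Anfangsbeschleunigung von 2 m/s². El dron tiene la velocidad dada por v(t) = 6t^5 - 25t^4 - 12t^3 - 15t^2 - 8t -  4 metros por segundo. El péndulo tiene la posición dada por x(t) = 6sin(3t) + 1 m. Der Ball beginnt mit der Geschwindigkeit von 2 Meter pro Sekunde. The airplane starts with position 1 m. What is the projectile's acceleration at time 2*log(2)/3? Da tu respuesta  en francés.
En utilisant a(t) = 45·exp(3·t/2)/4 et en substituant t = 2*log(2)/3, nous trouvons a = 45/2.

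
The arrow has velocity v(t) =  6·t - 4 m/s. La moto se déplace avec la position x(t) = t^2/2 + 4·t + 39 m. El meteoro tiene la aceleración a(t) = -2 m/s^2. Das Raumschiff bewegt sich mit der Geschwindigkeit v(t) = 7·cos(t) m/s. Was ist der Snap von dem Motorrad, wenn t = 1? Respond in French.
Pour résoudre ceci, nous devons prendre 4 dérivées de notre équation de la position x(t) = t^2/2 + 4·t + 39. La dérivée de la position donne la vitesse: v(t) = t + 4. En dérivant la vitesse, nous obtenons l'accélération: a(t) = 1. La dérivée de l'accélération donne le jerk: j(t) = 0. En dérivant le jerk, nous obtenons le snap: s(t) = 0. En utilisant s(t) = 0 et en substituant t = 1, nous trouvons s = 0.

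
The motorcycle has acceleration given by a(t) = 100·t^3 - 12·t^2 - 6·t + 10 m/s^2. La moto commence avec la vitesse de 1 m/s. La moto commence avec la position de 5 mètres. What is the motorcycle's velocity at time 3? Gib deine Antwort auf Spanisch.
Para resolver esto, necesitamos tomar 1 integral de nuestra ecuación de la aceleración a(t) = 100·t^3 - 12·t^2 - 6·t + 10. Integrando la aceleración y usando la condición inicial v(0) = 1, obtenemos v(t) = 25·t^4 - 4·t^3 - 3·t^2 + 10·t + 1. De la ecuación de la velocidad v(t) = 25·t^4 - 4·t^3 - 3·t^2 + 10·t + 1, sustituimos t = 3 para obtener v = 1921.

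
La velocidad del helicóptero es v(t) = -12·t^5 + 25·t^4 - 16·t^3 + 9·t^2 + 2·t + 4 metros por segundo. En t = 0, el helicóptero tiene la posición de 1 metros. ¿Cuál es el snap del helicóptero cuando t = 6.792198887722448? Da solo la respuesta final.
s(6.792198887722448) = -29237.1359932387.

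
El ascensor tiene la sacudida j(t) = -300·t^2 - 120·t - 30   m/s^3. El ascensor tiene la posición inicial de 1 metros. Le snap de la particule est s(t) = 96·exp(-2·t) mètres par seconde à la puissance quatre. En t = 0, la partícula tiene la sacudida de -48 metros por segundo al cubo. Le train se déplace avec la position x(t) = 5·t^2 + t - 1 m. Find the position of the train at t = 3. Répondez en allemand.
Wir haben die Position x(t) = 5·t^2 + t - 1. Durch Einsetzen von t = 3: x(3) = 47.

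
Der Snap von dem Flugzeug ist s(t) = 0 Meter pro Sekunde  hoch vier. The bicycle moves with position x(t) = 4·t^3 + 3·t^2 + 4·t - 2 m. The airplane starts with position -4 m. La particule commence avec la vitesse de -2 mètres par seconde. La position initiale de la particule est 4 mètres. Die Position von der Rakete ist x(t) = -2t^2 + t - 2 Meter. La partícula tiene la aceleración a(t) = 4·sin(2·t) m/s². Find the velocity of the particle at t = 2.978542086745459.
To solve this, we need to take 1 integral of our acceleration equation a(t) = 4·sin(2·t). The antiderivative of acceleration is velocity. Using v(0) = -2, we get v(t) = -2·cos(2·t). From the given velocity equation v(t) = -2·cos(2·t), we substitute t = 2.978542086745459 to get v = -1.89459710062732.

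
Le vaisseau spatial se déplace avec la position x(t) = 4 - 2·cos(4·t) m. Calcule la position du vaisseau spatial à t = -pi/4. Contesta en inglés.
From the given position equation x(t) = 4 - 2·cos(4·t), we substitute t = -pi/4 to get x = 6.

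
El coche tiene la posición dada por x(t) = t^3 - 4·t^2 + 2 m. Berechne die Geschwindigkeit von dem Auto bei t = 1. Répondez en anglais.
To solve this, we need to take 1 derivative of our position equation x(t) = t^3 - 4·t^2 + 2. Differentiating position, we get velocity: v(t) = 3·t^2 - 8·t. We have velocity v(t) = 3·t^2 - 8·t. Substituting t = 1: v(1) = -5.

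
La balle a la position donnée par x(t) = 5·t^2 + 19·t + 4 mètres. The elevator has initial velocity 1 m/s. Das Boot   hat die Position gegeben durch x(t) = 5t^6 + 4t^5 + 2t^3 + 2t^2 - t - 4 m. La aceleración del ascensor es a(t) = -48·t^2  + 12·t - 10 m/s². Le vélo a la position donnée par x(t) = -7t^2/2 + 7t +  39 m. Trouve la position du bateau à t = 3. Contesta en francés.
Nous avons la position x(t) = 5·t^6 + 4·t^5 + 2·t^3 + 2·t^2 - t - 4. En substituant t = 3: x(3) = 4682.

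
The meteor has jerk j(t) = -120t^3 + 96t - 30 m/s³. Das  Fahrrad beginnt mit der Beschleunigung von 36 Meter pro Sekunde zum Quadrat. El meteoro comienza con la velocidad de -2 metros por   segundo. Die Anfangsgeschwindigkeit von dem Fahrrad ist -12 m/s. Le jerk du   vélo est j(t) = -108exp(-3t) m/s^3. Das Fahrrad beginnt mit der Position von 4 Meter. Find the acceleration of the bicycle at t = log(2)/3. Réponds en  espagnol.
Debemos encontrar la integral de nuestra ecuación de la sacudida j(t) = -108·exp(-3·t) 1 vez. La antiderivada de la sacudida es la aceleración. Usando a(0) = 36, obtenemos a(t) = 36·exp(-3·t). Tenemos la aceleración a(t) = 36·exp(-3·t). Sustituyendo t = log(2)/3: a(log(2)/3) = 18.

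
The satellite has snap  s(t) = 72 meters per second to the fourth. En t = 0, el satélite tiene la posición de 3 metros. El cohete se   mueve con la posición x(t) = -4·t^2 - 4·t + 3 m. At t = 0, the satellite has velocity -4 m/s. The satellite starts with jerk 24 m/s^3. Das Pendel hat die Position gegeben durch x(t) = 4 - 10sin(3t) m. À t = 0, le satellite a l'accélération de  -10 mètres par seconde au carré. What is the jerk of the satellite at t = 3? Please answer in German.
Ausgehend von dem Snap s(t) = 72, nehmen wir 1 Integral. Durch Integration von dem Snap und Verwendung der Anfangsbedingung j(0) = 24, erhalten wir j(t) = 72·t + 24. Mit j(t) = 72·t + 24 und Einsetzen von t = 3, finden wir j = 240.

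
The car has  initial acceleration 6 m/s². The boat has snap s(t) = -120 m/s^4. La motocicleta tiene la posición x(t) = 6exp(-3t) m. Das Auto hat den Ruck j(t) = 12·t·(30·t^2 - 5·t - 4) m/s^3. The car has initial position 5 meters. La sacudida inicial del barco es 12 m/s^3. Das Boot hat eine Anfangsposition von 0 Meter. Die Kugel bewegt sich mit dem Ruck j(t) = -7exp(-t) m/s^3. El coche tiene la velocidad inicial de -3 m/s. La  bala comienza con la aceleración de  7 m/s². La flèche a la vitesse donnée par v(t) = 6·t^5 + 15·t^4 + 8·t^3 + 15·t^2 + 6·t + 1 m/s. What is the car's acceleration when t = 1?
To solve this, we need to take 1 integral of our jerk equation j(t) = 12·t·(30·t^2 - 5·t - 4). The antiderivative of jerk, with a(0) = 6, gives acceleration: a(t) = 90·t^4 - 20·t^3 - 24·t^2 + 6. We have acceleration a(t) = 90·t^4 - 20·t^3 - 24·t^2 + 6. Substituting t = 1: a(1) = 52.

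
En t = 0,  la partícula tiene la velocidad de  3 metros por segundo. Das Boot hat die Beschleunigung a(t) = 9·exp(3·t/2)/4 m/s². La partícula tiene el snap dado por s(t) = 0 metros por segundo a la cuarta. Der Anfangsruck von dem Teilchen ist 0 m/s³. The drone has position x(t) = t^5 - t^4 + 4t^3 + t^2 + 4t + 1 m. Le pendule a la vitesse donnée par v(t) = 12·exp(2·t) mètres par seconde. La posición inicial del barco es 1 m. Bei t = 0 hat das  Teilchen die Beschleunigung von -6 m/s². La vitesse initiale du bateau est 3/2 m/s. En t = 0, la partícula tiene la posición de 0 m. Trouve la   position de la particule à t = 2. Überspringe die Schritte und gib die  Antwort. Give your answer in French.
La position à t = 2 est x = -6.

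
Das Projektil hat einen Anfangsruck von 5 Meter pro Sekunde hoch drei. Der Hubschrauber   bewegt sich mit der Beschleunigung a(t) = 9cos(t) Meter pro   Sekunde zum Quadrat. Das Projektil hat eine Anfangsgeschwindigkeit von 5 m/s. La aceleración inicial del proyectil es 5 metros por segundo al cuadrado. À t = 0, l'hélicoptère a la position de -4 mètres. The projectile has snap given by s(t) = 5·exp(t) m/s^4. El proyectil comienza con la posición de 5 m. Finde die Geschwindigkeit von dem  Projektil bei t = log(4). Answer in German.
Wir müssen unsere Gleichung für den Snap s(t) = 5·exp(t) 3-mal integrieren. Die Stammfunktion von dem Snap, mit j(0) = 5, ergibt den Ruck: j(t) = 5·exp(t). Mit ∫j(t)dt und Anwendung von a(0) = 5, finden wir a(t) = 5·exp(t). Das Integral von der Beschleunigung, mit v(0) = 5, ergibt die Geschwindigkeit: v(t) = 5·exp(t). Wir haben die Geschwindigkeit v(t) = 5·exp(t). Durch Einsetzen von t = log(4): v(log(4)) = 20.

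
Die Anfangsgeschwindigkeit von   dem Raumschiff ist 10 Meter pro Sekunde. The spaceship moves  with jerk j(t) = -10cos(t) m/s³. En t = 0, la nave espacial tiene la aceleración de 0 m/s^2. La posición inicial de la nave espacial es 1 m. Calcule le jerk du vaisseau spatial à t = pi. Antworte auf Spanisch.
Usando j(t) = -10·cos(t) y sustituyendo t = pi, encontramos j = 10.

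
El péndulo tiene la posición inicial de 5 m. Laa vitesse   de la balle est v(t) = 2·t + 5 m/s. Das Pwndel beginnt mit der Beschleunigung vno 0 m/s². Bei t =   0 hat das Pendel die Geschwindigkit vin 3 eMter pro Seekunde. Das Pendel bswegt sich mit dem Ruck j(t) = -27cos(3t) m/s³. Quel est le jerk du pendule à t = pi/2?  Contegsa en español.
De la ecuación de la sacudida j(t) = -27·cos(3·t), sustituimos t = pi/2 para obtener j = 0.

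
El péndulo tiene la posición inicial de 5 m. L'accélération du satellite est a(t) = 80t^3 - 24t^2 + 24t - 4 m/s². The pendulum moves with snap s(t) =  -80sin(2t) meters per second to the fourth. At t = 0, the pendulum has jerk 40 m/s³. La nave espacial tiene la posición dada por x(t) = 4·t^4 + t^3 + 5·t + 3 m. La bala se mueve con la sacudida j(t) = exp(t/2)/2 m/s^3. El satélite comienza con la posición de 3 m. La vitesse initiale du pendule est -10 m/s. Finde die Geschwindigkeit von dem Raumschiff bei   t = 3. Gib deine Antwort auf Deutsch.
Wir müssen unsere Gleichung für die Position x(t) = 4·t^4 + t^3 + 5·t + 3 1-mal ableiten. Mit d/dt von x(t) finden wir v(t) = 16·t^3 + 3·t^2 + 5. Mit v(t) = 16·t^3 + 3·t^2 + 5 und Einsetzen von t = 3, finden wir v = 464.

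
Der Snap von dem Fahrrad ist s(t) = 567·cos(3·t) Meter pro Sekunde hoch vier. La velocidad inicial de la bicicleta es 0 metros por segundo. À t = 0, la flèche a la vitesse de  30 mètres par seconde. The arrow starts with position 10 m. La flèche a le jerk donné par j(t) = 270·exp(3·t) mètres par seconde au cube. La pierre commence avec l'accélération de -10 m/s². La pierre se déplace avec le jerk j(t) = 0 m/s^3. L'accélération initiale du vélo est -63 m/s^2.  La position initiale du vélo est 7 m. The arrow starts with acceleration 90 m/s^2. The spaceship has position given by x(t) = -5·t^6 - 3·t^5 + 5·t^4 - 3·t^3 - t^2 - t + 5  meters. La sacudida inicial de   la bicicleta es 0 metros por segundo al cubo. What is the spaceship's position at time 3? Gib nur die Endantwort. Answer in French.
La position à t = 3 est x = -4057.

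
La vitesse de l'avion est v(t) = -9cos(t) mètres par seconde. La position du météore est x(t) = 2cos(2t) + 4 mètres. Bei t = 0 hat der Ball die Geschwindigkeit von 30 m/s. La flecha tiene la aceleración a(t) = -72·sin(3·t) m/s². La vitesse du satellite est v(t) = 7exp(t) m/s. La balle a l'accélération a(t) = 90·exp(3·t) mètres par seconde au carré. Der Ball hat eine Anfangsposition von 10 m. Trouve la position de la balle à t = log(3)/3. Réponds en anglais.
To find the answer, we compute 2 integrals of a(t) = 90·exp(3·t). Integrating acceleration and using the initial condition v(0) = 30, we get v(t) = 30·exp(3·t). The integral of velocity, with x(0) = 10, gives position: x(t) = 10·exp(3·t). We have position x(t) = 10·exp(3·t). Substituting t = log(3)/3: x(log(3)/3) = 30.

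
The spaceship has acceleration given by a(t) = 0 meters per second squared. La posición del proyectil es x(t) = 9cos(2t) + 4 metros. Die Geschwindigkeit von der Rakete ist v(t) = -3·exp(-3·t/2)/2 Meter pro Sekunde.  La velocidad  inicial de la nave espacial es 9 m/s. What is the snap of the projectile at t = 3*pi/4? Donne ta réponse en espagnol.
Para resolver esto, necesitamos tomar 4 derivadas de nuestra ecuación de la posición x(t) = 9·cos(2·t) + 4. Derivando la posición, obtenemos la velocidad: v(t) = -18·sin(2·t). Derivando la velocidad, obtenemos la aceleración: a(t) = -36·cos(2·t). Derivando la aceleración, obtenemos la sacudida: j(t) = 72·sin(2·t). Tomando d/dt de j(t), encontramos s(t) = 144·cos(2·t). Usando s(t) = 144·cos(2·t) y sustituyendo t = 3*pi/4, encontramos s = 0.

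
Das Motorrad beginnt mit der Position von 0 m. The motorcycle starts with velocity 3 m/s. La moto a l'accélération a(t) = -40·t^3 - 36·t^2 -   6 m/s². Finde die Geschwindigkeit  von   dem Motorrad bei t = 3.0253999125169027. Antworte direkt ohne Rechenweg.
Bei t = 3.0253999125169027, v = -1185.23410468139.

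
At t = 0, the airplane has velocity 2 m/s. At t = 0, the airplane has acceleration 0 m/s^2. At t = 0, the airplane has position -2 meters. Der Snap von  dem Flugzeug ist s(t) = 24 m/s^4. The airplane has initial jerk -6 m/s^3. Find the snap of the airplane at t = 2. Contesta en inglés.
Using s(t) = 24 and substituting t = 2, we find s = 24.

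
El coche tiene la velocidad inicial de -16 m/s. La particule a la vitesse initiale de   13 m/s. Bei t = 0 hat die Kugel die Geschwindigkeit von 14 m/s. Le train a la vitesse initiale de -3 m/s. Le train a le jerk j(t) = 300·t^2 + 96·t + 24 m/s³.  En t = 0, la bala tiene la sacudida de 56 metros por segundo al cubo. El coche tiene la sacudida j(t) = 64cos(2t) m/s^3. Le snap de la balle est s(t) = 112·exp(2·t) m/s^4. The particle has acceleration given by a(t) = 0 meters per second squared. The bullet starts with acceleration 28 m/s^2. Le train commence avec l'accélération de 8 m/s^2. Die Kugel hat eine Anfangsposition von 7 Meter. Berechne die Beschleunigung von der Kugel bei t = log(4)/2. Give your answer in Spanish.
Necesitamos integrar nuestra ecuación del snap s(t) = 112·exp(2·t) 2 veces. La integral del snap es la sacudida. Usando j(0) = 56, obtenemos j(t) = 56·exp(2·t). La integral de la sacudida, con a(0) = 28, da la aceleración: a(t) = 28·exp(2·t). Tenemos la aceleración a(t) = 28·exp(2·t). Sustituyendo t = log(4)/2: a(log(4)/2) = 112.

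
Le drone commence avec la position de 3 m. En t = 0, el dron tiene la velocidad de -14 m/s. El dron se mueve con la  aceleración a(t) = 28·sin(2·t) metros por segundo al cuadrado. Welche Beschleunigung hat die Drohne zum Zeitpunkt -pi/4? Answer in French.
Nous avons l'accélération a(t) = 28·sin(2·t). En substituant t = -pi/4: a(-pi/4) = -28.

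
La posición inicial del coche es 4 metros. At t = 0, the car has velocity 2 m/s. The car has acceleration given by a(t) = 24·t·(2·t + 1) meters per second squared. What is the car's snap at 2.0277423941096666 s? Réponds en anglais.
We must differentiate our acceleration equation a(t) = 24·t·(2·t + 1) 2 times. The derivative of acceleration gives jerk: j(t) = 96·t + 24. Differentiating jerk, we get snap: s(t) = 96. We have snap s(t) = 96. Substituting t = 2.0277423941096666: s(2.0277423941096666) = 96.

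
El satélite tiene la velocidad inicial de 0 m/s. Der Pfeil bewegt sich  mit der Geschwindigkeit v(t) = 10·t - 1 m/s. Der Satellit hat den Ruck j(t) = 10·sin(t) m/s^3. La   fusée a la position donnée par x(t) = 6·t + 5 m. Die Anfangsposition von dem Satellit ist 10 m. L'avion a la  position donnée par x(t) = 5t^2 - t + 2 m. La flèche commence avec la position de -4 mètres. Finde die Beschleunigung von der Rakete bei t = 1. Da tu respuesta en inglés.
Starting from position x(t) = 6·t + 5, we take 2 derivatives. The derivative of position gives velocity: v(t) = 6. Differentiating velocity, we get acceleration: a(t) = 0. Using a(t) = 0 and substituting t = 1, we find a = 0.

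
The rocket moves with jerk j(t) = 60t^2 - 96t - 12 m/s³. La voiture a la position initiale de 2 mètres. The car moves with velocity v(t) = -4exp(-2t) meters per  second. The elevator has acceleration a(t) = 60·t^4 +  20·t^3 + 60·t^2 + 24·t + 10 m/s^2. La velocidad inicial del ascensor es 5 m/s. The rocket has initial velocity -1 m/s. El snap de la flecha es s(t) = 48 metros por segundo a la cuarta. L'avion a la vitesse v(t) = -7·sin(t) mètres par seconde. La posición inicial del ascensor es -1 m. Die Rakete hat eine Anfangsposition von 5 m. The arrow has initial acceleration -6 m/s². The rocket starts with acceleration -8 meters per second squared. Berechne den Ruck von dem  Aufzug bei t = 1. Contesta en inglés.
We must differentiate our acceleration equation a(t) = 60·t^4 + 20·t^3 + 60·t^2 + 24·t + 10 1 time. Taking d/dt of a(t), we find j(t) = 240·t^3 + 60·t^2 + 120·t + 24. We have jerk j(t) = 240·t^3 + 60·t^2 + 120·t + 24. Substituting t = 1: j(1) = 444.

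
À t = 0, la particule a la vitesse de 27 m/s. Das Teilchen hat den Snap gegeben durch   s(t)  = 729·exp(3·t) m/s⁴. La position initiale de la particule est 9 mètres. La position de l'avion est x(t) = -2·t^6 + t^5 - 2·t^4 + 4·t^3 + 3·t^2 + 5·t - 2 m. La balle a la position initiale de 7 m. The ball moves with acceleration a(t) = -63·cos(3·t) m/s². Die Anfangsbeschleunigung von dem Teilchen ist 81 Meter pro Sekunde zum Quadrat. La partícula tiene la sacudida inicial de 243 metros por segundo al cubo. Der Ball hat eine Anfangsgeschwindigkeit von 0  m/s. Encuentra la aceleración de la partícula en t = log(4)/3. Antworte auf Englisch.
We must find the integral of our snap equation s(t) = 729·exp(3·t) 2 times. Taking ∫s(t)dt and applying j(0) = 243, we find j(t) = 243·exp(3·t). The antiderivative of jerk, with a(0) = 81, gives acceleration: a(t) = 81·exp(3·t). Using a(t) = 81·exp(3·t) and substituting t = log(4)/3, we find a = 324.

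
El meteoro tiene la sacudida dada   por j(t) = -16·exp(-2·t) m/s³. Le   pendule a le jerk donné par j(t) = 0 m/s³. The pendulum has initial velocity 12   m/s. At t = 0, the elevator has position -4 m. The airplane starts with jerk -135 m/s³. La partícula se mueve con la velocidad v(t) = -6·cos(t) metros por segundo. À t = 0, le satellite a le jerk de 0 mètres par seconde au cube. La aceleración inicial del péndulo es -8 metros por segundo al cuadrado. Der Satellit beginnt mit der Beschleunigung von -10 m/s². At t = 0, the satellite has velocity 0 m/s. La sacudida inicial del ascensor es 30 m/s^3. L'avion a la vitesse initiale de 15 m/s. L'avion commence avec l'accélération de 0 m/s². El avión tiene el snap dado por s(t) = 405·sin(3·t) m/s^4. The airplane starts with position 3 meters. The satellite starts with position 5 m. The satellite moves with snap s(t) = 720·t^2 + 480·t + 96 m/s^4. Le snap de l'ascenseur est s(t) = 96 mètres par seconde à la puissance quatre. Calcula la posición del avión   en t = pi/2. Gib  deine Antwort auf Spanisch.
Debemos encontrar la antiderivada de nuestra ecuación del snap s(t) = 405·sin(3·t) 4 veces. La antiderivada del snap es la sacudida. Usando j(0) = -135, obtenemos j(t) = -135·cos(3·t). Integrando la sacudida y usando la condición inicial a(0) = 0, obtenemos a(t) = -45·sin(3·t). La integral de la aceleración, con v(0) = 15, da la velocidad: v(t) = 15·cos(3·t). La integral de la velocidad es la posición. Usando x(0) = 3, obtenemos x(t) = 5·sin(3·t) + 3. De la ecuación de la posición x(t) = 5·sin(3·t) + 3, sustituimos t = pi/2 para obtener x = -2.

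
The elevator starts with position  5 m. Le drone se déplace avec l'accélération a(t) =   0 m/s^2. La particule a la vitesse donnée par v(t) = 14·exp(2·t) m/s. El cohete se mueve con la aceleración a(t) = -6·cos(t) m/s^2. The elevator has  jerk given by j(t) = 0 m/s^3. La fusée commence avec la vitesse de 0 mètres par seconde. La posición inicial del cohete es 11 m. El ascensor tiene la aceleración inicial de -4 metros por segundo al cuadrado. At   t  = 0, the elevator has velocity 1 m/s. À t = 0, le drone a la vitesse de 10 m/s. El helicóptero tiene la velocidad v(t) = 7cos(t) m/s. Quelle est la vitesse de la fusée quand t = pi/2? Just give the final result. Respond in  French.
La vitesse à t = pi/2 est v = -6.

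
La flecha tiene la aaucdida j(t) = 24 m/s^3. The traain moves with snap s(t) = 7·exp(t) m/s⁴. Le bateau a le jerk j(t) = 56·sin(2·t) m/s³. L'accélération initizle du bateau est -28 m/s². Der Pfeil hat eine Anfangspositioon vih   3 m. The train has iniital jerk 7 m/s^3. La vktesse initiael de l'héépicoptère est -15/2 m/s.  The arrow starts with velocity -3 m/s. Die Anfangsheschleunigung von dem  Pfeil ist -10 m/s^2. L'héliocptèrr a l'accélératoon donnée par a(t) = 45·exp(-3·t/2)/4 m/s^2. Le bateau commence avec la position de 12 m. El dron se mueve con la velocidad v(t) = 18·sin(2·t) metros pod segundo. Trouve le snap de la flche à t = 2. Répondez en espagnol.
Para resolver esto, necesitamos tomar 1 derivada de nuestra ecuación de la sacudida j(t) = 24. Derivando la sacudida, obtenemos el snap: s(t) = 0. De la ecuación del snap s(t) = 0, sustituimos t = 2 para obtener s = 0.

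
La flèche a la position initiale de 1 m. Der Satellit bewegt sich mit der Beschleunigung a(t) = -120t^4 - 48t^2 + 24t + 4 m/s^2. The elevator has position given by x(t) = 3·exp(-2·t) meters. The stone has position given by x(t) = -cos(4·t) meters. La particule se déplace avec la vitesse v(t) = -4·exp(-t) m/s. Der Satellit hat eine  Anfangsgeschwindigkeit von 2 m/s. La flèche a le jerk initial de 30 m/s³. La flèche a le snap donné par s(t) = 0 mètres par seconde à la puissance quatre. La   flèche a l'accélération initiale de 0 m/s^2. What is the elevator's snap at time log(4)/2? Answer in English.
We must differentiate our position equation x(t) = 3·exp(-2·t) 4 times. Differentiating position, we get velocity: v(t) = -6·exp(-2·t). Differentiating velocity, we get acceleration: a(t) = 12·exp(-2·t). Taking d/dt of a(t), we find j(t) = -24·exp(-2·t). Differentiating jerk, we get snap: s(t) = 48·exp(-2·t). From the given snap equation s(t) = 48·exp(-2·t), we substitute t = log(4)/2 to get s = 12.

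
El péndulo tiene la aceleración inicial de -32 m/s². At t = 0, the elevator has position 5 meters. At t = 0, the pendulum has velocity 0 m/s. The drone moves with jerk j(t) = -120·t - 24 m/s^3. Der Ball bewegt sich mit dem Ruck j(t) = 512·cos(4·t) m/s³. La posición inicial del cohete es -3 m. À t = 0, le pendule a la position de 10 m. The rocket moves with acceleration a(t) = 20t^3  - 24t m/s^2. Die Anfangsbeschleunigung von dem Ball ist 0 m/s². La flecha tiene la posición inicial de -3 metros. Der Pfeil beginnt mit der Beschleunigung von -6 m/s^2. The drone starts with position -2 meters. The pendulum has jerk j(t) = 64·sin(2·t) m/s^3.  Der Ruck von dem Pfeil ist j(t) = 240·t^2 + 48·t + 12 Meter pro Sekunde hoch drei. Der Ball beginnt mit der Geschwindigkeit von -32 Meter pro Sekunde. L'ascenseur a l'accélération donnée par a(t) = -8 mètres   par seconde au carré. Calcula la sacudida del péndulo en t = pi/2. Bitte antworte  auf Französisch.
En utilisant j(t) = 64·sin(2·t) et en substituant t = pi/2, nous trouvons j = 0.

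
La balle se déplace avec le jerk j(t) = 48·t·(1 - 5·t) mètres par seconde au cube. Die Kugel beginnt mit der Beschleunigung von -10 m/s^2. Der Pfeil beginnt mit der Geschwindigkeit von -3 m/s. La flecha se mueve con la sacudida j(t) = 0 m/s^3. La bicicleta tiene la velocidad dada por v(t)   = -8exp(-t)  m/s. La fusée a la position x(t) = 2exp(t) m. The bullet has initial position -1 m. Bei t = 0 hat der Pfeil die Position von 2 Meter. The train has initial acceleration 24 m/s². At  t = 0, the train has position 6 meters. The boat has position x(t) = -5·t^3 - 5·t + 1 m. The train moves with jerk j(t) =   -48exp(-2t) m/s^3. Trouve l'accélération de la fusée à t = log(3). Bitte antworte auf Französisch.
En partant de la position x(t) = 2·exp(t), nous prenons 2 dérivées. La dérivée de la position donne la vitesse: v(t) = 2·exp(t). La dérivée de la vitesse donne l'accélération: a(t) = 2·exp(t). En utilisant a(t) = 2·exp(t) et en substituant t = log(3), nous trouvons a = 6.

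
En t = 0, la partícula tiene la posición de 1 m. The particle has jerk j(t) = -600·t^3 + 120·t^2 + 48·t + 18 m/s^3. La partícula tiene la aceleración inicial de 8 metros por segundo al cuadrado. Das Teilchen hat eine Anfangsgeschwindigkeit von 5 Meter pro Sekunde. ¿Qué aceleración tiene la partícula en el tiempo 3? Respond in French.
Nous devons trouver l'intégrale de notre équation du jerk j(t) = -600·t^3 + 120·t^2 + 48·t + 18 1 fois. En prenant ∫j(t)dt et en appliquant a(0) = 8, nous trouvons a(t) = -150·t^4 + 40·t^3 + 24·t^2 + 18·t + 8. De l'équation de l'accélération a(t) = -150·t^4 + 40·t^3 + 24·t^2 + 18·t + 8, nous substituons t = 3 pour obtenir a = -10792.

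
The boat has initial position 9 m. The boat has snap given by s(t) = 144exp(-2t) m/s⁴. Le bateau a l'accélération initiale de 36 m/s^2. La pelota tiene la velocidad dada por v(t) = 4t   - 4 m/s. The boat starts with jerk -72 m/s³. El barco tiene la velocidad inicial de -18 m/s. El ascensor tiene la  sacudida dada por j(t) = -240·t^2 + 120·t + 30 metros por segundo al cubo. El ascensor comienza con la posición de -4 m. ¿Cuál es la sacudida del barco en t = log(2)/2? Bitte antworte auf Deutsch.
Wir müssen unsere Gleichung für den Snap s(t) = 144·exp(-2·t) 1-mal integrieren. Die Stammfunktion von dem Snap ist der Ruck. Mit j(0) = -72 erhalten wir j(t) = -72·exp(-2·t). Wir haben den Ruck j(t) = -72·exp(-2·t). Durch Einsetzen von t = log(2)/2: j(log(2)/2) = -36.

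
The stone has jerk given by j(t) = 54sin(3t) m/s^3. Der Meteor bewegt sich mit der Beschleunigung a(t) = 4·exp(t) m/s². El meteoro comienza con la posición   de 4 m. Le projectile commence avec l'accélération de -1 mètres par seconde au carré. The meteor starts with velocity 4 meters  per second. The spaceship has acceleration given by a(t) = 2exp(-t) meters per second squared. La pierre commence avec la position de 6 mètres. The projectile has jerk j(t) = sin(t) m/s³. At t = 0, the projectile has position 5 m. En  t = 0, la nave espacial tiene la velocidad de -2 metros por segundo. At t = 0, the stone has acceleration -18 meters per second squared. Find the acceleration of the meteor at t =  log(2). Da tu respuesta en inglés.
Using a(t) = 4·exp(t) and substituting t = log(2), we find a = 8.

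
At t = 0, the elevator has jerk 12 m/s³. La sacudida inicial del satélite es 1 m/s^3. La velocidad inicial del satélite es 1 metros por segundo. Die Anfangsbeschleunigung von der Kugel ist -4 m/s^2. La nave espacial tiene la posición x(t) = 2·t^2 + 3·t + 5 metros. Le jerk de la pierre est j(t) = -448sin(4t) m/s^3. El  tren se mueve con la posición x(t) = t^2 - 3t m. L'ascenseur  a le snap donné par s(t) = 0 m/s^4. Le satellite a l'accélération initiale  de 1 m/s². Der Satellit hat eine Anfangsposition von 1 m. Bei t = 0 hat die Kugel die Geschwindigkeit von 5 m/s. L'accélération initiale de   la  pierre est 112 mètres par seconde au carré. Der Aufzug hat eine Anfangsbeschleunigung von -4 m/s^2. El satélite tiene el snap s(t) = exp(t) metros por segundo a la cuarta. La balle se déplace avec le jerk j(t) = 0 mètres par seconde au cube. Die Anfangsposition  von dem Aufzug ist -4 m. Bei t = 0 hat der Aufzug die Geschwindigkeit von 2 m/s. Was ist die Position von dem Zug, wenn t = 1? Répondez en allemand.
Aus der Gleichung für die Position x(t) = t^2 - 3·t, setzen wir t = 1 ein und erhalten x = -2.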